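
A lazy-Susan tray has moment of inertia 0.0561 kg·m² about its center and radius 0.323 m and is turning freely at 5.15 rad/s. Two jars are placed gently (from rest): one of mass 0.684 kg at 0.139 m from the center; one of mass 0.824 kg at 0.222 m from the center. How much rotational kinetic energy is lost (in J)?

energy lost ≈ 0.364 J

The added mass arrives with no angular momentum about the center, and any external torque about the center is negligible, so the system's angular momentum is conserved.
Added inertia Σmr² = (0.684)(0.139)² + (0.824)(0.222)² = 0.05383 kg·m²; I_f = 0.05610 + 0.05383 = 0.1099 kg·m².
ω_f = I_p ω_i / I_f = (0.05610)(5.15) / 0.1099 = 2.628 rad/s.
KE_i = ½(0.05610)(5.150 rad/s)² = 0.7440 J; KE_f = ½(0.1099)(2.628)² = 0.3797 J.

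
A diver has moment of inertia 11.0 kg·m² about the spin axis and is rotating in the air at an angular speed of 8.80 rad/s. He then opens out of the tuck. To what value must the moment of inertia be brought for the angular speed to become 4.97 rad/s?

I₂ ≈ 19.5 kg·m²

Angular momentum about the spin axis is conserved since the torque about it is zero.
I₂ = I₁ω₁ / ω₂ = (11.0)(8.80) / (4.97) = 19.48 kg·m².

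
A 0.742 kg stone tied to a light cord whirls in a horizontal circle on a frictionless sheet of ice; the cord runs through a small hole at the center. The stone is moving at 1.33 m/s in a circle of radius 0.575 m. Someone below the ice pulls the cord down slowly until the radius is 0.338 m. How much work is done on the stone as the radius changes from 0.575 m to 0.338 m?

W ≈ 1.24 J

Central (radial) force ⇒ zero torque about the center ⇒ m v r is constant.
v₂ = v₁ r₁ / r₂ = (1.33)(0.575) / (0.338) = 2.263 m/s.
W = ΔKE = ½m(v₂² − v₁²) = 1.243 J.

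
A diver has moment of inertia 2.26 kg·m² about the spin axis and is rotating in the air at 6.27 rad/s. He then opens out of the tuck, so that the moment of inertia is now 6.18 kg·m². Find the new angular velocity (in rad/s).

ω₂ ≈ 2.29 rad/s

With no external torque about the axis, L is conserved: I₁ω₁ = I₂ω₂.
ω₂ = I₁ω₁ / I₂ = (2.260)(6.27 rad/s) / (6.180) = 2.293 rad/s.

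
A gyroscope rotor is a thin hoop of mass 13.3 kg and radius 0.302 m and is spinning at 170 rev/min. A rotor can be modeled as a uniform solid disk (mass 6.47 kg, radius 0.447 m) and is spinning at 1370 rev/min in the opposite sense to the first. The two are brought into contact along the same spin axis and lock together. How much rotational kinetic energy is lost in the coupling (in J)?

ΔKE lost ≈ 5480 J

No external torque acts about the common axis, so total angular momentum is conserved.
Moments of inertia: I_A = (13.3)(0.302)² = 1.213 kg·m²; I_B = ½(6.47)(0.447)² = 0.6464 kg·m².
Taking A's sense as positive: L = (1.213)(170) − (0.6464)(1370) = -679.3 kg·m²·rpm.
Combined I = 1.213 + 0.6464 = 1.859 kg·m².
ω_f = L / I = -679.3 / 1.859 = -365.4 rpm.
KE_i = ½ΣIω² = 6844 J; KE_f = ½(1.859)(38.26)² = 1361 J.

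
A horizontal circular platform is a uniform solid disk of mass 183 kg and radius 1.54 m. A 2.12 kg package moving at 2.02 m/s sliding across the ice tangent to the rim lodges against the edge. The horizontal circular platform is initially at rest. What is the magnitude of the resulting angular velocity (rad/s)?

The axle reaction passes through the central axle and exerts no torque about it; angular momentum about the central axle is conserved through the impact.
I_p = ½(183)(1.54)² = 217.0 kg·m². Taking the sense of the package's angular momentum as positive, L_{package} = m v R = (2.12)(2.02)(1.54) = 6.595 kg·m²/s.
L_i = 0 + 6.595 = 6.595 kg·m²/s.
After sticking, I_f = I_p + m R² = 217.0 + (2.12)(1.54)² = 222.0 kg·m².
ω_f = L_i / I_f = 6.595 / 222.0 = 0.02970 rad/s.

|ω_f| ≈ 0.0297 rad/s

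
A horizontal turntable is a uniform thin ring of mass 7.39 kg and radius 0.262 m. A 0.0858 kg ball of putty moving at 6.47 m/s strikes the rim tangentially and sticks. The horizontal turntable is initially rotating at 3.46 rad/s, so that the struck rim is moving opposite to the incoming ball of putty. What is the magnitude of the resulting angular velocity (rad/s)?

The axle reaction passes through the axle and exerts no torque about it; angular momentum about the axle is conserved through the impact.
I_p = (7.39)(0.262)² = 0.5073 kg·m². Taking the sense of the ball of putty's angular momentum as positive, L_{ball} = m v R = (0.0858)(6.47)(0.262) = 0.1454 kg·m²/s.
L_i = −I_p ω_p + m v R = −(0.5073)(3.46) + 0.1454 = -1.610 kg·m²/s.
After sticking, I_f = I_p + m R² = 0.5073 + (0.0858)(0.262)² = 0.5132 kg·m².
ω_f = L_i / I_f = -1.610 / 0.5132 = -3.137 rad/s.

|ω_f| ≈ 3.14 rad/s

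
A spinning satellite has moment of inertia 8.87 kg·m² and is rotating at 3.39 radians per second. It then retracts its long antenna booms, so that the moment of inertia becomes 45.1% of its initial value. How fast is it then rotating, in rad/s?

ω₂ ≈ 7.52 rad/s

No external torque acts about the spin axis, so angular momentum is conserved.
I₂ = 0.451 × 8.87 = 4.000 kg·m².
ω₂ = I₁ω₁ / I₂ = (8.870)(3.39 rad/s) / (4.000) = 7.517 rad/s.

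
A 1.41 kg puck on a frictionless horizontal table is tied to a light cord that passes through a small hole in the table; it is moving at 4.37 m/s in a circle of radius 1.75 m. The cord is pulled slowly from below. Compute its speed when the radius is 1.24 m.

The only horizontal force on the mass is along the cord (radial), so it exerts no torque about the hole and angular momentum m v r is conserved.
v₂ = v₁ r₁ / r₂ = (4.37)(1.75) / (1.24) = 6.167 m/s.

v₂ ≈ 6.17 m/s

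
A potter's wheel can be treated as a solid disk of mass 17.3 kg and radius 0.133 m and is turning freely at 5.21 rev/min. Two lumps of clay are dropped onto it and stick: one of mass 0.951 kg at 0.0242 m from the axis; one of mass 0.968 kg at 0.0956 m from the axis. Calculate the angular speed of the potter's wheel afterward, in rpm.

The added mass arrives with no angular momentum about the axis, and any external torque about the axis is negligible, so the system's angular momentum is conserved.
I_p = ½(17.3)(0.133)² = 0.1530 kg·m².
Added inertia Σmr² = (0.951)(0.0242)² + (0.968)(0.0956)² = 0.009404 kg·m²; I_f = 0.1530 + 0.009404 = 0.1624 kg·m².
ω_f = I_p ω_i / I_f = (0.1530)(5.21) / 0.1624 = 4.908 rpm.

ω_f ≈ 4.91 rpm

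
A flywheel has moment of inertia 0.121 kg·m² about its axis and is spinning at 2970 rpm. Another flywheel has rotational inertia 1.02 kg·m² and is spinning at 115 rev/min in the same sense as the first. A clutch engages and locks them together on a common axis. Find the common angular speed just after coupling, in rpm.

No external torque acts about the common axis, so total angular momentum is conserved.
Taking A's sense as positive: L = (0.1210)(2970) + (1.020)(115) = 476.7 kg·m²·rpm.
Combined I = 0.1210 + 1.020 = 1.141 kg·m².
ω_f = L / I = 476.7 / 1.141 = 417.8 rpm.

|ω_f| ≈ 418 rpm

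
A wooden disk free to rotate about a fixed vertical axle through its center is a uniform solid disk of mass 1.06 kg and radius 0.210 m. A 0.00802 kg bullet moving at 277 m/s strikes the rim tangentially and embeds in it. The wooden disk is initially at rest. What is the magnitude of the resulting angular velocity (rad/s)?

|ω_f| ≈ 19.7 rad/s

About the axle the impulsive forces during the collision are internal, so angular momentum about that axis is conserved.
I_p = ½(1.06)(0.210)² = 0.02337 kg·m². Taking the sense of the bullet's angular momentum as positive, L_{bullet} = m v R = (0.00802)(277)(0.210) = 0.4665 kg·m²/s.
L_i = 0 + 0.4665 = 0.4665 kg·m²/s.
After sticking, I_f = I_p + m R² = 0.02337 + (0.00802)(0.210)² = 0.02373 kg·m².
ω_f = L_i / I_f = 0.4665 / 0.02373 = 19.66 rad/s.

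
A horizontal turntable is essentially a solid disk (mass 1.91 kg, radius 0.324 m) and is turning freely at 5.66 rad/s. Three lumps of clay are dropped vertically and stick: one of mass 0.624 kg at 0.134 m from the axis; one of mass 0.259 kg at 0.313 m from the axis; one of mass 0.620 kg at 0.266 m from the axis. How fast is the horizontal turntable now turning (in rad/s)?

ω_f ≈ 3.14 rad/s

No external torque acts about the axis; L_before = L_after.
I_p = ½(1.91)(0.324)² = 0.1003 kg·m².
Added inertia Σmr² = (0.624)(0.134)² + (0.259)(0.313)² + (0.620)(0.266)² = 0.08045 kg·m²; I_f = 0.1003 + 0.08045 = 0.1807 kg·m².
ω_f = I_p ω_i / I_f = (0.1003)(5.66) / 0.1807 = 3.140 rad/s.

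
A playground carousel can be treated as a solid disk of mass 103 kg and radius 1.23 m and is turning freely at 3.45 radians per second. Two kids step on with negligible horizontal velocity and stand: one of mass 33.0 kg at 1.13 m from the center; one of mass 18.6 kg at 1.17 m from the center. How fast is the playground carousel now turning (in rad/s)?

ω_f ≈ 1.85 rad/s

No external torque acts about the center; L_before = L_after.
I_p = ½(103)(1.23)² = 77.91 kg·m².
Added inertia Σmr² = (33.0)(1.13)² + (18.6)(1.17)² = 67.60 kg·m²; I_f = 77.91 + 67.60 = 145.5 kg·m².
ω_f = I_p ω_i / I_f = (77.91)(3.45) / 145.5 = 1.847 rad/s.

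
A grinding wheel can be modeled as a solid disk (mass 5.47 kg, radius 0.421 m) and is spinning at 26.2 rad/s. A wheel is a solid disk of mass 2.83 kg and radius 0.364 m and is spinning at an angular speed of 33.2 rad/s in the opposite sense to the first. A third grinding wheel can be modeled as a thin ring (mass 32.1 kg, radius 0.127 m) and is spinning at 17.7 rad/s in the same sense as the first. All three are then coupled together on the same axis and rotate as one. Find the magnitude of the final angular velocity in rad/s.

The coupling torques are internal; angular momentum about the shared axis is conserved.
Moments of inertia: I_A = ½(5.47)(0.421)² = 0.4848 kg·m²; I_B = ½(2.83)(0.364)² = 0.1875 kg·m²; I_C = (32.1)(0.127)² = 0.5177 kg·m².
Taking A's sense as positive: L = (0.4848)(26.2) − (0.1875)(33.2) + (0.5177)(17.7) = 15.64 kg·m²·rad/s.
Combined I = 0.4848 + 0.1875 + 0.5177 = 1.190 kg·m².
ω_f = L / I = 15.64 / 1.190 = 13.14 rad/s.

|ω_f| ≈ 13.1 rad/s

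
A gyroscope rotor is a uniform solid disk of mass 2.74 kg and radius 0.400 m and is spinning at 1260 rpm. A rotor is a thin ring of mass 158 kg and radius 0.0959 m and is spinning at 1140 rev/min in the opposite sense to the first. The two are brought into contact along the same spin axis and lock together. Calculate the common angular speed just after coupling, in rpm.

|ω_f| ≈ 825 rpm

No external torque acts about the common axis, so total angular momentum is conserved.
Moments of inertia: I_A = ½(2.74)(0.400)² = 0.2192 kg·m²; I_B = (158)(0.0959)² = 1.453 kg·m².
Taking A's sense as positive: L = (0.2192)(1260) − (1.453)(1140) = -1380 kg·m²·rpm.
Combined I = 0.2192 + 1.453 = 1.672 kg·m².
ω_f = L / I = -1380 / 1.672 = -825.4 rpm.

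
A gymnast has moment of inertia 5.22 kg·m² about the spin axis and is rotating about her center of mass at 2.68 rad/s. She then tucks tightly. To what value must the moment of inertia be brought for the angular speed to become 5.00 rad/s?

With no external torque about the axis, L is conserved: I₁ω₁ = I₂ω₂.
I₂ = I₁ω₁ / ω₂ = (5.22)(2.68) / (5.00) = 2.798 kg·m².

I₂ ≈ 2.80 kg·m²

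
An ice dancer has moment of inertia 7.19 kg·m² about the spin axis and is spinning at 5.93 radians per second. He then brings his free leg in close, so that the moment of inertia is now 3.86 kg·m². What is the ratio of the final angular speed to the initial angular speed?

ω₂/ω₁ ≈ 1.86

Angular momentum about the spin axis is conserved since the torque about it is zero.
ω₂/ω₁ = I₁/I₂ = 7.190 / 3.860 = 1.863.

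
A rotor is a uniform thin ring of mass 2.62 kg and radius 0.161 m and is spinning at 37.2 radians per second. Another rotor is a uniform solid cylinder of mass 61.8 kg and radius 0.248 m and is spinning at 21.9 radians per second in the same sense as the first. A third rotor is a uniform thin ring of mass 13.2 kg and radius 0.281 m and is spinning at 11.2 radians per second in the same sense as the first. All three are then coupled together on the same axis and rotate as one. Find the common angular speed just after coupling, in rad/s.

The coupling torques are internal; angular momentum about the shared axis is conserved.
Moments of inertia: I_A = (2.62)(0.161)² = 0.06791 kg·m²; I_B = ½(61.8)(0.248)² = 1.900 kg·m²; I_C = (13.2)(0.281)² = 1.042 kg·m².
Taking A's sense as positive: L = (0.06791)(37.2) + (1.900)(21.9) + (1.042)(11.2) = 55.82 kg·m²·rad/s.
Combined I = 0.06791 + 1.900 + 1.042 = 3.011 kg·m².
ω_f = L / I = 55.82 / 3.011 = 18.54 rad/s.

|ω_f| ≈ 18.5 rad/s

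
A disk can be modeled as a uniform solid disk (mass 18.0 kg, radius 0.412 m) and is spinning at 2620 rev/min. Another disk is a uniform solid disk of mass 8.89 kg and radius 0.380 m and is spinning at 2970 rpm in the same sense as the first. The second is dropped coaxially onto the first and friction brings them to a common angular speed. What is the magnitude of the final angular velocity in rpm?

No external torque acts about the common axis, so total angular momentum is conserved.
Moments of inertia: I_A = ½(18.0)(0.412)² = 1.528 kg·m²; I_B = ½(8.89)(0.380)² = 0.6419 kg·m².
Taking A's sense as positive: L = (1.528)(2620) + (0.6419)(2970) = 5909 kg·m²·rpm.
Combined I = 1.528 + 0.6419 = 2.170 kg·m².
ω_f = L / I = 5909 / 2.170 = 2724 rpm.

|ω_f| ≈ 2720 rpm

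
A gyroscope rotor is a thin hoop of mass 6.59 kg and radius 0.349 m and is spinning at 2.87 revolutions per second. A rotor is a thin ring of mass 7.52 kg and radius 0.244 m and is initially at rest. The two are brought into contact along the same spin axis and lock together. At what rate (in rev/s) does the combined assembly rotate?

|ω_f| ≈ 1.84 rev/s

The coupling torques are internal; angular momentum about the shared axis is conserved.
Moments of inertia: I_A = (6.59)(0.349)² = 0.8027 kg·m²; I_B = (7.52)(0.244)² = 0.4477 kg·m².
Taking A's sense as positive: L = (0.8027)(2.87) = 2.304 kg·m²·rev/s.
Combined I = 0.8027 + 0.4477 = 1.250 kg·m².
ω_f = L / I = 2.304 / 1.250 = 1.842 rev/s.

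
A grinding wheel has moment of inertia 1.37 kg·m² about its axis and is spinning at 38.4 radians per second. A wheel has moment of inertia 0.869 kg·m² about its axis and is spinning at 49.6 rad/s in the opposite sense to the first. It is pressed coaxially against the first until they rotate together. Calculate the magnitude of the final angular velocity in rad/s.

|ω_f| ≈ 4.25 rad/s

No external torque acts about the common axis, so total angular momentum is conserved.
Taking A's sense as positive: L = (1.370)(38.4) − (0.8690)(49.6) = 9.506 kg·m²·rad/s.
Combined I = 1.370 + 0.8690 = 2.239 kg·m².
ω_f = L / I = 9.506 / 2.239 = 4.245 rad/s.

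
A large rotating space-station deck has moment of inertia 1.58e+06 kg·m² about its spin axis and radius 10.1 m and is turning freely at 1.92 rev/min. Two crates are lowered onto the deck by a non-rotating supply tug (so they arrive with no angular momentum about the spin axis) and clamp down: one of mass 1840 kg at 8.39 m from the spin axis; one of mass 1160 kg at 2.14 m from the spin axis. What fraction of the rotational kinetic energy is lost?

No external torque acts about the spin axis; L_before = L_after.
Added inertia Σmr² = (1840)(8.39)² + (1160)(2.14)² = 1.348e+05 kg·m²; I_f = 1.580e+06 + 1.348e+05 = 1.715e+06 kg·m².
ω_f = I_p ω_i / I_f = (1.580e+06)(1.92) / 1.715e+06 = 1.769 rpm.
KE_i = ½(1.580e+06)(0.2011 rad/s)² = 31940 J; KE_f = ½(1.715e+06)(0.1853)² = 29430 J.
Fraction lost = 0.07863.

fraction ≈ 0.0786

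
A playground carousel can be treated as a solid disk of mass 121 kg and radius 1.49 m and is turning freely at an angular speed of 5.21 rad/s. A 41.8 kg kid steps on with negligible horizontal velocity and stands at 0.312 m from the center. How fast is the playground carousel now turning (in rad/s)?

The added mass arrives with no angular momentum about the center, and any external torque about the center is negligible, so the system's angular momentum is conserved.
I_p = ½(121)(1.49)² = 134.3 kg·m².
Added inertia Σmr² = (41.8)(0.312)² = 4.069 kg·m²; I_f = 134.3 + 4.069 = 138.4 kg·m².
ω_f = I_p ω_i / I_f = (134.3)(5.21) / 138.4 = 5.057 rad/s.

ω_f ≈ 5.06 rad/s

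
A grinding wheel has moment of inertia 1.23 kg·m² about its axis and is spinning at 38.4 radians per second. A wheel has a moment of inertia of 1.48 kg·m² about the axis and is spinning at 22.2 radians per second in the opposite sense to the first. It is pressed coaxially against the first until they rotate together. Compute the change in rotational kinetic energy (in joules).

The coupling torques are internal; angular momentum about the shared axis is conserved.
Taking A's sense as positive: L = (1.230)(38.4) − (1.480)(22.2) = 14.38 kg·m²·rad/s.
Combined I = 1.230 + 1.480 = 2.710 kg·m².
ω_f = L / I = 14.38 / 2.710 = 5.305 rad/s.
KE_i = ½ΣIω² = 1272 J; KE_f = ½(2.710)(5.305)² = 38.13 J.

ΔKE ≈ -1230 J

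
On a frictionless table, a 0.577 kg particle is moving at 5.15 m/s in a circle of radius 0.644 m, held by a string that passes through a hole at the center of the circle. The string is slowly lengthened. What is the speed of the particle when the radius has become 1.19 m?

The only horizontal force on the mass is along the cord (radial), so it exerts no torque about the hole and angular momentum m v r is conserved.
v₂ = v₁ r₁ / r₂ = (5.15)(0.644) / (1.19) = 2.787 m/s.

v₂ ≈ 2.79 m/s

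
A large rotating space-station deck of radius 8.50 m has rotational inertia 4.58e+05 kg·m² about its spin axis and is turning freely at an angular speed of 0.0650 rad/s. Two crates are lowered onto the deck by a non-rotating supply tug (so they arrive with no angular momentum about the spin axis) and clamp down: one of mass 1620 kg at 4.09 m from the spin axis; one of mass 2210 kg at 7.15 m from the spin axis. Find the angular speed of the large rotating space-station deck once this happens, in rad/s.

ω_f ≈ 0.0498 rad/s

The added mass arrives with no angular momentum about the spin axis, and any external torque about the spin axis is negligible, so the system's angular momentum is conserved.
Added inertia Σmr² = (1620)(4.09)² + (2210)(7.15)² = 1.401e+05 kg·m²; I_f = 4.580e+05 + 1.401e+05 = 5.981e+05 kg·m².
ω_f = I_p ω_i / I_f = (4.580e+05)(0.0650) / 5.981e+05 = 0.04978 rad/s.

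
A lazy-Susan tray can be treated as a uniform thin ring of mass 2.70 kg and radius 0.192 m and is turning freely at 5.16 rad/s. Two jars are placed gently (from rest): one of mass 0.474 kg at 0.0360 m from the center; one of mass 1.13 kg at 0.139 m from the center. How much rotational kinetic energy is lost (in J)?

No external torque acts about the center; L_before = L_after.
I_p = (2.70)(0.192)² = 0.09953 kg·m².
Added inertia Σmr² = (0.474)(0.0360)² + (1.13)(0.139)² = 0.02245 kg·m²; I_f = 0.09953 + 0.02245 = 0.1220 kg·m².
ω_f = I_p ω_i / I_f = (0.09953)(5.16) / 0.1220 = 4.210 rad/s.
KE_i = ½(0.09953)(5.160 rad/s)² = 1.325 J; KE_f = ½(0.1220)(4.210)² = 1.081 J.

energy lost ≈ 0.244 J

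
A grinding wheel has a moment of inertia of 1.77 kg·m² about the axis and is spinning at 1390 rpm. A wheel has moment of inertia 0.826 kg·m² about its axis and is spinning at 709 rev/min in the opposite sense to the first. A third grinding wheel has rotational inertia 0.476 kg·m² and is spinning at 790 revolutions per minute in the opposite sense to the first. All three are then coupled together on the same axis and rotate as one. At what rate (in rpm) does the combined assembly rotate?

|ω_f| ≈ 488 rpm

No external torque acts about the common axis, so total angular momentum is conserved.
Taking A's sense as positive: L = (1.770)(1390) − (0.8260)(709) − (0.4760)(790) = 1499 kg·m²·rpm.
Combined I = 1.770 + 0.8260 + 0.4760 = 3.072 kg·m².
ω_f = L / I = 1499 / 3.072 = 487.8 rpm.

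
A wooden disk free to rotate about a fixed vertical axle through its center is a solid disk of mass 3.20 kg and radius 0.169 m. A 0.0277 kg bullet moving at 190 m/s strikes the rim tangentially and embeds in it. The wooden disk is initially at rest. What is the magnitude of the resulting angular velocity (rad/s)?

The axle reaction passes through the axle and exerts no torque about it; angular momentum about the axle is conserved through the impact.
I_p = ½(3.20)(0.169)² = 0.04570 kg·m². Taking the sense of the bullet's angular momentum as positive, L_{bullet} = m v R = (0.0277)(190)(0.169) = 0.8894 kg·m²/s.
L_i = 0 + 0.8894 = 0.8894 kg·m²/s.
After sticking, I_f = I_p + m R² = 0.04570 + (0.0277)(0.169)² = 0.04649 kg·m².
ω_f = L_i / I_f = 0.8894 / 0.04649 = 19.13 rad/s.

|ω_f| ≈ 19.1 rad/s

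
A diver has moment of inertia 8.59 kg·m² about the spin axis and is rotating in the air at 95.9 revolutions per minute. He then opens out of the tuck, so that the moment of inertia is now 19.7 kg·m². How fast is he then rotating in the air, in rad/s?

No external torque acts about the spin axis, so angular momentum is conserved.
ω₂ = I₁ω₁ / I₂ = (8.590)(95.9 rpm) / (19.70) = 41.82 rpm = 4.379 rad/s.

ω₂ ≈ 4.38 rad/s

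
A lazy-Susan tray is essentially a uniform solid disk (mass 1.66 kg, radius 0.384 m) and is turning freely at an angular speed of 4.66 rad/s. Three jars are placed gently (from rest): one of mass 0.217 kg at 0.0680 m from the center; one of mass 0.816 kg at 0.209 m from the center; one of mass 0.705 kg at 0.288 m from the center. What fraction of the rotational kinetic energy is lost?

fraction ≈ 0.437

The added mass arrives with no angular momentum about the center, and any external torque about the center is negligible, so the system's angular momentum is conserved.
I_p = ½(1.66)(0.384)² = 0.1224 kg·m².
Added inertia Σmr² = (0.217)(0.0680)² + (0.816)(0.209)² + (0.705)(0.288)² = 0.09512 kg·m²; I_f = 0.1224 + 0.09512 = 0.2175 kg·m².
ω_f = I_p ω_i / I_f = (0.1224)(4.66) / 0.2175 = 2.622 rad/s.
KE_i = ½(0.1224)(4.660 rad/s)² = 1.329 J; KE_f = ½(0.2175)(2.622)² = 0.7477 J.
Fraction lost = 0.4373.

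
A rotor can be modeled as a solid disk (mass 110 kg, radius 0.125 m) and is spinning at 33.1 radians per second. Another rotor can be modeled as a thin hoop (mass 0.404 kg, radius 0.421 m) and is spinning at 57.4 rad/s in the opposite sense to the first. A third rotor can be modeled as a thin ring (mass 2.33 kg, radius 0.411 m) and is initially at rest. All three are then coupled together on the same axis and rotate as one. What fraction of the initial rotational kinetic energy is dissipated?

The coupling torques are internal; angular momentum about the shared axis is conserved.
Moments of inertia: I_A = ½(110)(0.125)² = 0.8594 kg·m²; I_B = (0.404)(0.421)² = 0.07161 kg·m²; I_C = (2.33)(0.411)² = 0.3936 kg·m².
Taking A's sense as positive: L = (0.8594)(33.1) − (0.07161)(57.4) = 24.34 kg·m²·rad/s.
Combined I = 0.8594 + 0.07161 + 0.3936 = 1.325 kg·m².
ω_f = L / I = 24.34 / 1.325 = 18.37 rad/s.
KE_i = ½ΣIω² = 588.7 J; KE_f = ½(1.325)(18.37)² = 223.5 J.
Fraction dissipated = (KE_i − KE_f)/KE_i = 0.6203.

fraction ≈ 0.620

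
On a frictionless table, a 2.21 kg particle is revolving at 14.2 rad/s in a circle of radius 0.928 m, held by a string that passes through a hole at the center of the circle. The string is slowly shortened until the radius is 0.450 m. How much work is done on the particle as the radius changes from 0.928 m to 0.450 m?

W ≈ 624 J

The constraining force is radial, so m r² ω about the center is conserved.
ω₂ = ω₁ (r₁/r₂)² = (14.2)(0.928/0.450)² = 60.39 rad/s.
W = ΔKE = ½m(v₂² − v₁²) = 624.1 J.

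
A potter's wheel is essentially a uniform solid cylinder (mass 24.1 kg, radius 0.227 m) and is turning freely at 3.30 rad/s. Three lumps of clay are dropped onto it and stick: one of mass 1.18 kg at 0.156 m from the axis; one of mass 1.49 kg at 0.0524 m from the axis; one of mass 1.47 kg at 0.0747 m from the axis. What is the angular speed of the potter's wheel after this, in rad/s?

ω_f ≈ 3.10 rad/s

No external torque acts about the axis; L_before = L_after.
I_p = ½(24.1)(0.227)² = 0.6209 kg·m².
Added inertia Σmr² = (1.18)(0.156)² + (1.49)(0.0524)² + (1.47)(0.0747)² = 0.04101 kg·m²; I_f = 0.6209 + 0.04101 = 0.6619 kg·m².
ω_f = I_p ω_i / I_f = (0.6209)(3.30) / 0.6619 = 3.096 rad/s.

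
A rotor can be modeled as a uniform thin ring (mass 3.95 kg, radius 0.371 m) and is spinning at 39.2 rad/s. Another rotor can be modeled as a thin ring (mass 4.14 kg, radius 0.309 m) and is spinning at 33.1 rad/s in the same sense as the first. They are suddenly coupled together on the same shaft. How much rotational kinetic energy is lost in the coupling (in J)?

ΔKE lost ≈ 4.26 J

No external torque acts about the common axis, so total angular momentum is conserved.
Moments of inertia: I_A = (3.95)(0.371)² = 0.5437 kg·m²; I_B = (4.14)(0.309)² = 0.3953 kg·m².
Taking A's sense as positive: L = (0.5437)(39.2) + (0.3953)(33.1) = 34.40 kg·m²·rad/s.
Combined I = 0.5437 + 0.3953 = 0.9390 kg·m².
ω_f = L / I = 34.40 / 0.9390 = 36.63 rad/s.
KE_i = ½ΣIω² = 634.3 J; KE_f = ½(0.9390)(36.63)² = 630.0 J.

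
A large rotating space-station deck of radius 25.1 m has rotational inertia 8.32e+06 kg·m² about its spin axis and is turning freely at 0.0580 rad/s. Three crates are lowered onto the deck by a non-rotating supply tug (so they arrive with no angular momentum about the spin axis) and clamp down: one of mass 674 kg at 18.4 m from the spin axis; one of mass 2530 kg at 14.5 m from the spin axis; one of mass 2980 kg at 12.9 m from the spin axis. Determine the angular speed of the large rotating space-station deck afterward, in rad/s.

ω_f ≈ 0.0504 rad/s

The added mass arrives with no angular momentum about the spin axis, and any external torque about the spin axis is negligible, so the system's angular momentum is conserved.
Added inertia Σmr² = (674)(18.4)² + (2530)(14.5)² + (2980)(12.9)² = 1.256e+06 kg·m²; I_f = 8.320e+06 + 1.256e+06 = 9.576e+06 kg·m².
ω_f = I_p ω_i / I_f = (8.320e+06)(0.0580) / 9.576e+06 = 0.05039 rad/s.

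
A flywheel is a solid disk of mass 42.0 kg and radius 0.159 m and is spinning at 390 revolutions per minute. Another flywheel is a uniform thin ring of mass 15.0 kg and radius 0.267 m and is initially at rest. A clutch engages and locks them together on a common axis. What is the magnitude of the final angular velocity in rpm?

No external torque acts about the common axis, so total angular momentum is conserved.
Moments of inertia: I_A = ½(42.0)(0.159)² = 0.5309 kg·m²; I_B = (15.0)(0.267)² = 1.069 kg·m².
Taking A's sense as positive: L = (0.5309)(390) = 207.1 kg·m²·rpm.
Combined I = 0.5309 + 1.069 = 1.600 kg·m².
ω_f = L / I = 207.1 / 1.600 = 129.4 rpm.

|ω_f| ≈ 129 rpm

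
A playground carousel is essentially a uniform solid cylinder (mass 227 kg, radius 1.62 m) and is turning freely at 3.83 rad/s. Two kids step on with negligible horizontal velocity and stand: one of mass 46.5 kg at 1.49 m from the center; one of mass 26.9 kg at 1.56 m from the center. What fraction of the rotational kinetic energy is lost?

fraction ≈ 0.362

No external torque acts about the center; L_before = L_after.
I_p = ½(227)(1.62)² = 297.9 kg·m².
Added inertia Σmr² = (46.5)(1.49)² + (26.9)(1.56)² = 168.7 kg·m²; I_f = 297.9 + 168.7 = 466.6 kg·m².
ω_f = I_p ω_i / I_f = (297.9)(3.83) / 466.6 = 2.445 rad/s.
KE_i = ½(297.9)(3.830 rad/s)² = 2185 J; KE_f = ½(466.6)(2.445)² = 1395 J.
Fraction lost = 0.3616.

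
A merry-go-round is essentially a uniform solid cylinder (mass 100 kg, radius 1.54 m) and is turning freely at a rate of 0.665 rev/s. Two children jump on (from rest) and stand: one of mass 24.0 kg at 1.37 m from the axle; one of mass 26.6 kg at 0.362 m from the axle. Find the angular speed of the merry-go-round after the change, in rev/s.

The added mass arrives with no angular momentum about the axle, and any external torque about the axle is negligible, so the system's angular momentum is conserved.
I_p = ½(100)(1.54)² = 118.6 kg·m².
Added inertia Σmr² = (24.0)(1.37)² + (26.6)(0.362)² = 48.53 kg·m²; I_f = 118.6 + 48.53 = 167.1 kg·m².
ω_f = I_p ω_i / I_f = (118.6)(0.665) / 167.1 = 0.4719 rev/s.

ω_f ≈ 0.472 rev/s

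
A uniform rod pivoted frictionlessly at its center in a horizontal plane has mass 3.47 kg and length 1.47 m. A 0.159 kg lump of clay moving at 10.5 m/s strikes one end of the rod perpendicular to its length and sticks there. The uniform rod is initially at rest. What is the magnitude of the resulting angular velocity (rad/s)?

The axle reaction passes through the pivot and exerts no torque about it; angular momentum about the pivot is conserved through the impact.
I_p = (1/12)(3.47)(1.47)² = 0.6249 kg·m². Taking the sense of the lump of clay's angular momentum as positive, L_{lump} = m v R = (0.159)(10.5)(1.47/2) = 1.227 kg·m²/s.
L_i = 0 + 1.227 = 1.227 kg·m²/s.
After sticking, I_f = I_p + m R² = 0.6249 + (0.159)(1.47/2)² = 0.7108 kg·m².
ω_f = L_i / I_f = 1.227 / 0.7108 = 1.726 rad/s.

|ω_f| ≈ 1.73 rad/s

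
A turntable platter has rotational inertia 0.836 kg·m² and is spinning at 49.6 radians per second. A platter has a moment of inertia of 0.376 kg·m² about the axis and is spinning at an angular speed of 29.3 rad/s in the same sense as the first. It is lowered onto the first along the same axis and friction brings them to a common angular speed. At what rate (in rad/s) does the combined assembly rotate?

The coupling torques are internal; angular momentum about the shared axis is conserved.
Taking A's sense as positive: L = (0.8360)(49.6) + (0.3760)(29.3) = 52.48 kg·m²·rad/s.
Combined I = 0.8360 + 0.3760 = 1.212 kg·m².
ω_f = L / I = 52.48 / 1.212 = 43.30 rad/s.

|ω_f| ≈ 43.3 rad/s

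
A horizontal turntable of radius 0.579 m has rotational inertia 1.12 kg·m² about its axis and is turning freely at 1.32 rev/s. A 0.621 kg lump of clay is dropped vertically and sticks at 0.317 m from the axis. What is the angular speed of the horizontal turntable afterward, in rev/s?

ω_f ≈ 1.25 rev/s

The added mass arrives with no angular momentum about the axis, and any external torque about the axis is negligible, so the system's angular momentum is conserved.
Added inertia Σmr² = (0.621)(0.317)² = 0.06240 kg·m²; I_f = 1.120 + 0.06240 = 1.182 kg·m².
ω_f = I_p ω_i / I_f = (1.120)(1.32) / 1.182 = 1.250 rev/s.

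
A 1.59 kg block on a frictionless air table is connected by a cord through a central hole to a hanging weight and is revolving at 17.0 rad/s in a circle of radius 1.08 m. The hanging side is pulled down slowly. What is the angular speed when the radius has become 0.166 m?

No torque about the axis ⇒ m r₁² ω₁ = m r₂² ω₂.
ω₂ = ω₁ (r₁/r₂)² = (17.0)(1.08/0.166)² = 719.6 rad/s.

ω₂ ≈ 720 rad/s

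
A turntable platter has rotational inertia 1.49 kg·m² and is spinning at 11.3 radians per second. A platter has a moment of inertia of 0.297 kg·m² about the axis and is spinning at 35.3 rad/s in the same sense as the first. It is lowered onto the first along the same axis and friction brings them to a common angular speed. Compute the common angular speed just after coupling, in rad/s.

|ω_f| ≈ 15.3 rad/s

The coupling torques are internal; angular momentum about the shared axis is conserved.
Taking A's sense as positive: L = (1.490)(11.3) + (0.2970)(35.3) = 27.32 kg·m²·rad/s.
Combined I = 1.490 + 0.2970 = 1.787 kg·m².
ω_f = L / I = 27.32 / 1.787 = 15.29 rad/s.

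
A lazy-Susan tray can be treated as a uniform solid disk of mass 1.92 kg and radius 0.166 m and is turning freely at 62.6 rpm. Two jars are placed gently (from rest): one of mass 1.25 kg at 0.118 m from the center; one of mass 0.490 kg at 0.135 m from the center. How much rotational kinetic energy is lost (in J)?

energy lost ≈ 0.284 J

No external torque acts about the center; L_before = L_after.
I_p = ½(1.92)(0.166)² = 0.02645 kg·m².
Added inertia Σmr² = (1.25)(0.118)² + (0.490)(0.135)² = 0.02634 kg·m²; I_f = 0.02645 + 0.02634 = 0.05279 kg·m².
ω_f = I_p ω_i / I_f = (0.02645)(62.6) / 0.05279 = 31.37 rpm.
KE_i = ½(0.02645)(6.555 rad/s)² = 0.5684 J; KE_f = ½(0.05279)(3.285)² = 0.2848 J.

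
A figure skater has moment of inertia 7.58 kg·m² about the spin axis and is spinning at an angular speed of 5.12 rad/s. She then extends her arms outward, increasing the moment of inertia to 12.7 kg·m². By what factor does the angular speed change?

ω₂/ω₁ ≈ 0.597

No external torque acts about the spin axis, so angular momentum is conserved.
ω₂/ω₁ = I₁/I₂ = 7.580 / 12.70 = 0.5969.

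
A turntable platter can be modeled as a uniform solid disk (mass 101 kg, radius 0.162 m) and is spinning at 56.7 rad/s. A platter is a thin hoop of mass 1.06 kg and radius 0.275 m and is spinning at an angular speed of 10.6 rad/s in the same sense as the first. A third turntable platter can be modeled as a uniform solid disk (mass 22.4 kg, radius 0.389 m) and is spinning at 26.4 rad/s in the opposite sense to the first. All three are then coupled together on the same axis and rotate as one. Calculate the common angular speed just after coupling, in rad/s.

The coupling torques are internal; angular momentum about the shared axis is conserved.
Moments of inertia: I_A = ½(101)(0.162)² = 1.325 kg·m²; I_B = (1.06)(0.275)² = 0.08016 kg·m²; I_C = ½(22.4)(0.389)² = 1.695 kg·m².
Taking A's sense as positive: L = (1.325)(56.7) + (0.08016)(10.6) − (1.695)(26.4) = 31.25 kg·m²·rad/s.
Combined I = 1.325 + 0.08016 + 1.695 = 3.100 kg·m².
ω_f = L / I = 31.25 / 3.100 = 10.08 rad/s.

|ω_f| ≈ 10.1 rad/s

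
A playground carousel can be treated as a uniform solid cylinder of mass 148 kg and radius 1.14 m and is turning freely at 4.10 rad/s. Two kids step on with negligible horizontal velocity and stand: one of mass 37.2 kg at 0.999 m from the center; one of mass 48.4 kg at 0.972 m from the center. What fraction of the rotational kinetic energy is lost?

The added mass arrives with no angular momentum about the center, and any external torque about the center is negligible, so the system's angular momentum is conserved.
I_p = ½(148)(1.14)² = 96.17 kg·m².
Added inertia Σmr² = (37.2)(0.999)² + (48.4)(0.972)² = 82.85 kg·m²; I_f = 96.17 + 82.85 = 179.0 kg·m².
ω_f = I_p ω_i / I_f = (96.17)(4.10) / 179.0 = 2.202 rad/s.
KE_i = ½(96.17)(4.100 rad/s)² = 808.3 J; KE_f = ½(179.0)(2.202)² = 434.2 J.
Fraction lost = 0.4628.

fraction ≈ 0.463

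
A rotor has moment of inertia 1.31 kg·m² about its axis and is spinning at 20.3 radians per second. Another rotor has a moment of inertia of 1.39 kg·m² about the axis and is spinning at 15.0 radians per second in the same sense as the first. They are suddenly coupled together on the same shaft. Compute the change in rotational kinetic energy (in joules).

ΔKE ≈ -9.47 J

The coupling torques are internal; angular momentum about the shared axis is conserved.
Taking A's sense as positive: L = (1.310)(20.3) + (1.390)(15.0) = 47.44 kg·m²·rad/s.
Combined I = 1.310 + 1.390 = 2.700 kg·m².
ω_f = L / I = 47.44 / 2.700 = 17.57 rad/s.
KE_i = ½ΣIω² = 426.3 J; KE_f = ½(2.700)(17.57)² = 416.8 J.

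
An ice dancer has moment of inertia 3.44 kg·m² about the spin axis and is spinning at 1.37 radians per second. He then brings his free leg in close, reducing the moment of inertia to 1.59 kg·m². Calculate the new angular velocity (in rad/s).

ω₂ ≈ 2.96 rad/s

No external torque acts about the spin axis, so angular momentum is conserved.
ω₂ = I₁ω₁ / I₂ = (3.440)(1.37 rad/s) / (1.590) = 2.964 rad/s.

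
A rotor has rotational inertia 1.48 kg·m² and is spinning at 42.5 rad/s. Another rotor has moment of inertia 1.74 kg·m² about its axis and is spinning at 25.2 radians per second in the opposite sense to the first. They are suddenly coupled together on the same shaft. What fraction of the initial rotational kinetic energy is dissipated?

No external torque acts about the common axis, so total angular momentum is conserved.
Taking A's sense as positive: L = (1.480)(42.5) − (1.740)(25.2) = 19.05 kg·m²·rad/s.
Combined I = 1.480 + 1.740 = 3.220 kg·m².
ω_f = L / I = 19.05 / 3.220 = 5.917 rad/s.
KE_i = ½ΣIω² = 1889 J; KE_f = ½(3.220)(5.917)² = 56.36 J.
Fraction dissipated = (KE_i − KE_f)/KE_i = 0.9702.

fraction ≈ 0.970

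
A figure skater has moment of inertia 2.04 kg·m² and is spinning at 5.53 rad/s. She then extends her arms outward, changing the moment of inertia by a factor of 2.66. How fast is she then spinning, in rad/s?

No external torque acts about the spin axis, so angular momentum is conserved.
I₂ = 2.66 × 2.04 = 5.426 kg·m².
ω₂ = I₁ω₁ / I₂ = (2.040)(5.53 rad/s) / (5.426) = 2.079 rad/s.

ω₂ ≈ 2.08 rad/s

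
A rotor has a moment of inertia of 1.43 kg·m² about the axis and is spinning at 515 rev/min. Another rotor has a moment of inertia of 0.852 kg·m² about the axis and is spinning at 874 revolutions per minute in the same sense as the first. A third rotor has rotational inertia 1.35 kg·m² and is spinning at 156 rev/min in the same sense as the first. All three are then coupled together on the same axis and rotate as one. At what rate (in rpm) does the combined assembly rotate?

The coupling torques are internal; angular momentum about the shared axis is conserved.
Taking A's sense as positive: L = (1.430)(515) + (0.8520)(874) + (1.350)(156) = 1692 kg·m²·rpm.
Combined I = 1.430 + 0.8520 + 1.350 = 3.632 kg·m².
ω_f = L / I = 1692 / 3.632 = 465.8 rpm.

|ω_f| ≈ 466 rpm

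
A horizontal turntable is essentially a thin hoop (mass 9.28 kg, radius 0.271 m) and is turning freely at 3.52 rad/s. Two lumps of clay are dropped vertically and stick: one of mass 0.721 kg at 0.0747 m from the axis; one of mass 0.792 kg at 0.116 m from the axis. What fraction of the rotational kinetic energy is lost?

fraction ≈ 0.0211

No external torque acts about the axis; L_before = L_after.
I_p = (9.28)(0.271)² = 0.6815 kg·m².
Added inertia Σmr² = (0.721)(0.0747)² + (0.792)(0.116)² = 0.01468 kg·m²; I_f = 0.6815 + 0.01468 = 0.6962 kg·m².
ω_f = I_p ω_i / I_f = (0.6815)(3.52) / 0.6962 = 3.446 rad/s.
KE_i = ½(0.6815)(3.520 rad/s)² = 4.222 J; KE_f = ½(0.6962)(3.446)² = 4.133 J.
Fraction lost = 0.02109.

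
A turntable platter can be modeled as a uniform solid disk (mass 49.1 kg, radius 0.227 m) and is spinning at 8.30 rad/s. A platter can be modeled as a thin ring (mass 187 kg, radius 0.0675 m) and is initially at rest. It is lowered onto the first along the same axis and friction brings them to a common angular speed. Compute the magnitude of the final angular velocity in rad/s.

|ω_f| ≈ 4.96 rad/s

No external torque acts about the common axis, so total angular momentum is conserved.
Moments of inertia: I_A = ½(49.1)(0.227)² = 1.265 kg·m²; I_B = (187)(0.0675)² = 0.8520 kg·m².
Taking A's sense as positive: L = (1.265)(8.30) = 10.50 kg·m²·rad/s.
Combined I = 1.265 + 0.8520 = 2.117 kg·m².
ω_f = L / I = 10.50 / 2.117 = 4.960 rad/s.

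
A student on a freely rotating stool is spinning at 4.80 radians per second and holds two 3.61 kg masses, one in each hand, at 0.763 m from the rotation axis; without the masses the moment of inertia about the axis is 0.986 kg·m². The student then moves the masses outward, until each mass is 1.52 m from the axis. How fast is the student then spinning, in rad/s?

ω₂ ≈ 1.41 rad/s

No external torque acts about the spin axis, so angular momentum is conserved.
I₁ = 0.986 + 2(3.61)(0.763)² = 5.189 kg·m²; I₂ = 0.986 + 2(3.61)(1.52)² = 17.67 kg·m².
ω₂ = I₁ω₁ / I₂ = (5.189)(4.80 rad/s) / (17.67) = 1.410 rad/s.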